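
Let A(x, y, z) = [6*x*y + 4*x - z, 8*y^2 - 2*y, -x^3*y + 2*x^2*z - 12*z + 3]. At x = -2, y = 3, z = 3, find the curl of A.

(∇×A)₁ = ∂A₃/∂y − ∂A₂/∂z = -x^3
(∇×A)₂ = ∂A₁/∂z − ∂A₃/∂x = 3*x^2*y - 4*x*z - 1
(∇×A)₃ = ∂A₂/∂x − ∂A₁/∂y = -6*x
∇×A = (-x^3, 3*x^2*y - 4*x*z - 1, -6*x)
At (-2, 3, 3): (8, 59, 12).

(8, 59, 12)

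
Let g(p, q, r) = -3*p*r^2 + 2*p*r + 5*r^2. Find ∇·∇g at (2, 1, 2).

-2

∂²g/∂p² = 0
∂²g/∂q² = 0
∂²g/∂r² = 2*(-3*p + 5)
∇²g = -6*p + 10
At (2, 1, 2): -2.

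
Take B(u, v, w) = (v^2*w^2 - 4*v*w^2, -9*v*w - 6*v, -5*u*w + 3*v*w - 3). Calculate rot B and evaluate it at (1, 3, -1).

(24, 1, -2)

(∇×B)₁ = ∂B₃/∂v − ∂B₂/∂w = 9*v + 3*w
(∇×B)₂ = ∂B₁/∂w − ∂B₃/∂u = 2*v^2*w - 8*v*w + 5*w
(∇×B)₃ = ∂B₂/∂u − ∂B₁/∂v = -2*v*w^2 + 4*w^2
∇×B = (9*v + 3*w, 2*v^2*w - 8*v*w + 5*w, -2*v*w^2 + 4*w^2)
At (1, 3, -1): (24, 1, -2).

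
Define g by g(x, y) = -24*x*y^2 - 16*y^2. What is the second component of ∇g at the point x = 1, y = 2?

(∇g)_2 = ∂g/∂y = -48*x*y - 32*y
At (1, 2): -160.

-160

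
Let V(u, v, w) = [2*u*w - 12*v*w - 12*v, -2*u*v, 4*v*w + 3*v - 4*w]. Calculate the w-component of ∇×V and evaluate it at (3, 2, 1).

(∇×V)_3 = ∂V₂/∂u − ∂V₁/∂v
= -2*v − (-12*w - 12)
= -2*v + 12*w + 12
At (3, 2, 1): 20.

20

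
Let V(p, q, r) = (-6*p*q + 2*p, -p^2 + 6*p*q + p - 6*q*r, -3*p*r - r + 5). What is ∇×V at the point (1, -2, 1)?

(-12, 3, -7)

(∇×V)₁ = ∂V₃/∂q − ∂V₂/∂r = 6*q
(∇×V)₂ = ∂V₁/∂r − ∂V₃/∂p = 3*r
(∇×V)₃ = ∂V₂/∂p − ∂V₁/∂q = 4*p + 6*q + 1
∇×V = (6*q, 3*r, 4*p + 6*q + 1)
At (1, -2, 1): (-12, 3, -7).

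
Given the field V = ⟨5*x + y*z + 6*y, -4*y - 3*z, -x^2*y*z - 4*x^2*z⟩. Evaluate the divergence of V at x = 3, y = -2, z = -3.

-17

∂V₁/∂x = 5
∂V₂/∂y = -4
∂V₃/∂z = -x^2*y - 4*x^2
∇·V = -x^2*y - 4*x^2 + 1
At (3, -2, -3): -17.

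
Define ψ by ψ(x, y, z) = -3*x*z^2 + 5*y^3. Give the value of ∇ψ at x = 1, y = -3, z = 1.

∂ψ/∂x = -3*z^2
∂ψ/∂y = 15*y^2
∂ψ/∂z = -6*x*z
∇ψ = (-3*z^2, 15*y^2, -6*x*z)
At (1, -3, 1): (-3, 135, -6).

(-3, 135, -6)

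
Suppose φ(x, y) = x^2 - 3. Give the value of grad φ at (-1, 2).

∂φ/∂x = 2*x
∂φ/∂y = 0
∇φ = (2*x, 0)
At (-1, 2): (-2, 0).

(-2, 0)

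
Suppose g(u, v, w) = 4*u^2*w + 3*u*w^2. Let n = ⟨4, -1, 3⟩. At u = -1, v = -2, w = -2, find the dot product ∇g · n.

160

∂g/∂u = 8*u*w + 3*w^2
∂g/∂v = 0
∂g/∂w = 4*u^2 + 6*u*w
∇g at (-1, -2, -2) = (28, 0, 16)
∇g · n = (28)(4) + (0)(-1) + (16)(3) = 160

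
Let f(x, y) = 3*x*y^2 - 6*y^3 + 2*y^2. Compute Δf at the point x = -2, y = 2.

∂²f/∂x² = 0
∂²f/∂y² = 2*(3*x - 18*y + 2)
∇²f = 6*x - 36*y + 4
At (-2, 2): -80.

-80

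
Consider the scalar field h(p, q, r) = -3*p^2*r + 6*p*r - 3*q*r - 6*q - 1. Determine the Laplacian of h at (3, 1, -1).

6

∂²h/∂p² = -6*r
∂²h/∂q² = 0
∂²h/∂r² = 0
∇²h = -6*r
At (3, 1, -1): 6.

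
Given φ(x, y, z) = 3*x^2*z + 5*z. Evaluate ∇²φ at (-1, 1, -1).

∂²φ/∂x² = 6*z
∂²φ/∂y² = 0
∂²φ/∂z² = 0
∇²φ = 6*z
At (-1, 1, -1): -6.

-6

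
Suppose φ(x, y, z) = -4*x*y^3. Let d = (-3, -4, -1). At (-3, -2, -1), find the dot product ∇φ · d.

∂φ/∂x = -4*y^3
∂φ/∂y = -12*x*y^2
∂φ/∂z = 0
∇φ at (-3, -2, -1) = (32, 144, 0)
∇φ · d = (32)(-3) + (144)(-4) + (0)(-1) = -672

-672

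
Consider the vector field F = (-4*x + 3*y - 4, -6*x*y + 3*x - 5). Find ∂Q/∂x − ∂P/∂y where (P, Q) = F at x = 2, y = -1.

∂F₂/∂x = -6*y + 3
∂F₁/∂y = 3
Scalar curl = -6*y
At (2, -1): 6.

6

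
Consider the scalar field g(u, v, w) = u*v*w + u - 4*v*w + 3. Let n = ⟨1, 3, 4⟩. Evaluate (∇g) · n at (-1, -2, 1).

∂g/∂u = v*w + 1
∂g/∂v = u*w - 4*w
∂g/∂w = u*v - 4*v
∇g at (-1, -2, 1) = (-1, -5, 10)
∇g · n = (-1)(1) + (-5)(3) + (10)(4) = 24

24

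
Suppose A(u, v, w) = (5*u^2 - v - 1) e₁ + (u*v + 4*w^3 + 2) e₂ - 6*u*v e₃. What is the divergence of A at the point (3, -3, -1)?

33

∂A₁/∂u = 10*u
∂A₂/∂v = u
∂A₃/∂w = 0
∇·A = 11*u
At (3, -3, -1): 33.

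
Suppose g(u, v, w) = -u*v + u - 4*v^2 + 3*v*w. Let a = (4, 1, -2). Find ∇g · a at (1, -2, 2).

45

∂g/∂u = -v + 1
∂g/∂v = -u - 8*v + 3*w
∂g/∂w = 3*v
∇g at (1, -2, 2) = (3, 21, -6)
∇g · a = (3)(4) + (21)(1) + (-6)(-2) = 45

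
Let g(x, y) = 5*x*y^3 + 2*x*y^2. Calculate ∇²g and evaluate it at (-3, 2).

∂²g/∂x² = 0
∂²g/∂y² = 2*x*(15*y + 2)
∇²g = 30*x*y + 4*x
At (-3, 2): -192.

-192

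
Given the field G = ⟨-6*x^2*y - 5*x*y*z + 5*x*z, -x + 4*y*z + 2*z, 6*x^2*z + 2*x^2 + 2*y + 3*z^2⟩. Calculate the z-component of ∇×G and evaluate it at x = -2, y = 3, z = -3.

53

(∇×G)_3 = ∂G₂/∂x − ∂G₁/∂y
= -1 − (-6*x^2 - 5*x*z)
= 6*x^2 + 5*x*z - 1
At (-2, 3, -3): 53.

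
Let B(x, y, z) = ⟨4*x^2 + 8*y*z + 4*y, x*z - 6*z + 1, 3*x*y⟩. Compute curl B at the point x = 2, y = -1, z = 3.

(10, -5, -25)

(∇×B)₁ = ∂B₃/∂y − ∂B₂/∂z = 2*x + 6
(∇×B)₂ = ∂B₁/∂z − ∂B₃/∂x = 5*y
(∇×B)₃ = ∂B₂/∂x − ∂B₁/∂y = -7*z - 4
∇×B = (2*x + 6, 5*y, -7*z - 4)
At (2, -1, 3): (10, -5, -25).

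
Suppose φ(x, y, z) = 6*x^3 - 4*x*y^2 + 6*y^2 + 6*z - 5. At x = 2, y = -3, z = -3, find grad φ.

∂φ/∂x = 18*x^2 - 4*y^2
∂φ/∂y = -8*x*y + 12*y
∂φ/∂z = 6
∇φ = (18*x^2 - 4*y^2, -8*x*y + 12*y, 6)
At (2, -3, -3): (36, 12, 6).

(36, 12, 6)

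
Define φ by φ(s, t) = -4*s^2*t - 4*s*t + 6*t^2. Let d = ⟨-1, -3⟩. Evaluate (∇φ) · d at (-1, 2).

∂φ/∂s = -8*s*t - 4*t
∂φ/∂t = -4*s^2 - 4*s + 12*t
∇φ at (-1, 2) = (8, 24)
∇φ · d = (8)(-1) + (24)(-3) = -80

-80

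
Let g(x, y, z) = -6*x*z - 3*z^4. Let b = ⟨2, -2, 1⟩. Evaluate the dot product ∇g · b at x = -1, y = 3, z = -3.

366

∂g/∂x = -6*z
∂g/∂y = 0
∂g/∂z = -6*x - 12*z^3
∇g at (-1, 3, -3) = (18, 0, 330)
∇g · b = (18)(2) + (0)(-2) + (330)(1) = 366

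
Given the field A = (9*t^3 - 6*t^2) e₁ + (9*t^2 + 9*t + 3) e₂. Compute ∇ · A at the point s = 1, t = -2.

∂A₁/∂s = 0
∂A₂/∂t = 18*t + 9
∇·A = 18*t + 9
At (1, -2): -27.

-27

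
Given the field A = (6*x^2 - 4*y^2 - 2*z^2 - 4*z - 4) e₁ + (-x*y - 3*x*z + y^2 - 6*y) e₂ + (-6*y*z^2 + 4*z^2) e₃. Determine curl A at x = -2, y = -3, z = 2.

(∇×A)₁ = ∂A₃/∂y − ∂A₂/∂z = 3*x - 6*z^2
(∇×A)₂ = ∂A₁/∂z − ∂A₃/∂x = -4*z - 4
(∇×A)₃ = ∂A₂/∂x − ∂A₁/∂y = 7*y - 3*z
∇×A = (3*x - 6*z^2, -4*z - 4, 7*y - 3*z)
At (-2, -3, 2): (-30, -12, -27).

(-30, -12, -27)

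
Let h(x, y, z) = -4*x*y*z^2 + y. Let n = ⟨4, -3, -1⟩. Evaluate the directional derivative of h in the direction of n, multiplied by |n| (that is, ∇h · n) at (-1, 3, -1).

∂h/∂x = -4*y*z^2
∂h/∂y = -4*x*z^2 + 1
∂h/∂z = -8*x*y*z
∇h at (-1, 3, -1) = (-12, 5, -24)
∇h · n = (-12)(4) + (5)(-3) + (-24)(-1) = -39

-39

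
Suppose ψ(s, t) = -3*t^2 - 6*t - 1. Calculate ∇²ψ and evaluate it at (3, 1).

∂²ψ/∂s² = 0
∂²ψ/∂t² = -6
∇²ψ = -6
At (3, 1): -6.

-6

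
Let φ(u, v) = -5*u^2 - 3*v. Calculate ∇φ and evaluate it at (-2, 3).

(20, -3)

∂φ/∂u = -10*u
∂φ/∂v = -3
∇φ = (-10*u, -3)
At (-2, 3): (20, -3).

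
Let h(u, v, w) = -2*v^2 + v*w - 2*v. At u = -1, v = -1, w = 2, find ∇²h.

-4

∂²h/∂u² = 0
∂²h/∂v² = -4
∂²h/∂w² = 0
∇²h = -4
At (-1, -1, 2): -4.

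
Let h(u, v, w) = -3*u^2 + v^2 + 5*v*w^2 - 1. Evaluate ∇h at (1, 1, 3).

∂h/∂u = -6*u
∂h/∂v = 2*v + 5*w^2
∂h/∂w = 10*v*w
∇h = (-6*u, 2*v + 5*w^2, 10*v*w)
At (1, 1, 3): (-6, 47, 30).

(-6, 47, 30)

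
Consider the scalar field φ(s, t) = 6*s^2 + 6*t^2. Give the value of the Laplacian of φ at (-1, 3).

∂²φ/∂s² = 12
∂²φ/∂t² = 12
∇²φ = 24
At (-1, 3): 24.

24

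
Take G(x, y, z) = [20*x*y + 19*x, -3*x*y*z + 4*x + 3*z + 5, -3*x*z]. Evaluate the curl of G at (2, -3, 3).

(∇×G)₁ = ∂G₃/∂y − ∂G₂/∂z = 3*x*y - 3
(∇×G)₂ = ∂G₁/∂z − ∂G₃/∂x = 3*z
(∇×G)₃ = ∂G₂/∂x − ∂G₁/∂y = -20*x - 3*y*z + 4
∇×G = (3*x*y - 3, 3*z, -20*x - 3*y*z + 4)
At (2, -3, 3): (-21, 9, -9).

(-21, 9, -9)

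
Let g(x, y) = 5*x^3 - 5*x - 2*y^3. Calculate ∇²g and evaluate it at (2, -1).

72

∂²g/∂x² = 30*x
∂²g/∂y² = -12*y
∇²g = 30*x - 12*y
At (2, -1): 72.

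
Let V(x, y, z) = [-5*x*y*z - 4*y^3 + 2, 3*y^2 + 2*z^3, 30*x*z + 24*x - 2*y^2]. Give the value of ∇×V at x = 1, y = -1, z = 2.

(-20, -79, 22)

(∇×V)₁ = ∂V₃/∂y − ∂V₂/∂z = -4*y - 6*z^2
(∇×V)₂ = ∂V₁/∂z − ∂V₃/∂x = -5*x*y - 30*z - 24
(∇×V)₃ = ∂V₂/∂x − ∂V₁/∂y = 5*x*z + 12*y^2
∇×V = (-4*y - 6*z^2, -5*x*y - 30*z - 24, 5*x*z + 12*y^2)
At (1, -1, 2): (-20, -79, 22).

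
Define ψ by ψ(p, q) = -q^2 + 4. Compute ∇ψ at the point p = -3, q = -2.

(0, 4)

∂ψ/∂p = 0
∂ψ/∂q = -2*q
∇ψ = (0, -2*q)
At (-3, -2): (0, 4).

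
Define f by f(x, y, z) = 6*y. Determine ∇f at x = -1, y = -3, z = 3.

∂f/∂x = 0
∂f/∂y = 6
∂f/∂z = 0
∇f = (0, 6, 0)
At (-1, -3, 3): (0, 6, 0).

(0, 6, 0)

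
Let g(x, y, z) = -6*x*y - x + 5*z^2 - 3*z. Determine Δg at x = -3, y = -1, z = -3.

∂²g/∂x² = 0
∂²g/∂y² = 0
∂²g/∂z² = 10
∇²g = 10
At (-3, -1, -3): 10.

10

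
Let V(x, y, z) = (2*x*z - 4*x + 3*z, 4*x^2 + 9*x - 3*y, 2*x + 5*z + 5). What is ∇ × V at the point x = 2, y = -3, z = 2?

(∇×V)₁ = ∂V₃/∂y − ∂V₂/∂z = 0
(∇×V)₂ = ∂V₁/∂z − ∂V₃/∂x = 2*x + 1
(∇×V)₃ = ∂V₂/∂x − ∂V₁/∂y = 8*x + 9
∇×V = (0, 2*x + 1, 8*x + 9)
At (2, -3, 2): (0, 5, 25).

(0, 5, 25)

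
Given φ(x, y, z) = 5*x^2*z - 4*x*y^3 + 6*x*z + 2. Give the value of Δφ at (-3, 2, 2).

∂²φ/∂x² = 10*z
∂²φ/∂y² = -24*x*y
∂²φ/∂z² = 0
∇²φ = -24*x*y + 10*z
At (-3, 2, 2): 164.

164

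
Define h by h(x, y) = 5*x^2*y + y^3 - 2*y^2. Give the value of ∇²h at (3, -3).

-52

∂²h/∂x² = 10*y
∂²h/∂y² = 2*(3*y - 2)
∇²h = 16*y - 4
At (3, -3): -52.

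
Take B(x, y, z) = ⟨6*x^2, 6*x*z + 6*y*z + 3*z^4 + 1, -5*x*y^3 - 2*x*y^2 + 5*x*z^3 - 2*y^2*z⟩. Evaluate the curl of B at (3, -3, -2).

(∇×B)₁ = ∂B₃/∂y − ∂B₂/∂z = -15*x*y^2 - 4*x*y - 6*x - 4*y*z - 6*y - 12*z^3
(∇×B)₂ = ∂B₁/∂z − ∂B₃/∂x = 5*y^3 + 2*y^2 - 5*z^3
(∇×B)₃ = ∂B₂/∂x − ∂B₁/∂y = 6*z
∇×B = (-15*x*y^2 - 4*x*y - 6*x - 4*y*z - 6*y - 12*z^3, 5*y^3 + 2*y^2 - 5*z^3, 6*z)
At (3, -3, -2): (-297, -77, -12).

(-297, -77, -12)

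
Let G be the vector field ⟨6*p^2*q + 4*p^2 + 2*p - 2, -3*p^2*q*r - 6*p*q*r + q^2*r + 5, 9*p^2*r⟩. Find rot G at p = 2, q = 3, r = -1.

(∇×G)₁ = ∂G₃/∂q − ∂G₂/∂r = 3*p^2*q + 6*p*q - q^2
(∇×G)₂ = ∂G₁/∂r − ∂G₃/∂p = -18*p*r
(∇×G)₃ = ∂G₂/∂p − ∂G₁/∂q = -6*p^2 - 6*p*q*r - 6*q*r
∇×G = (3*p^2*q + 6*p*q - q^2, -18*p*r, -6*p^2 - 6*p*q*r - 6*q*r)
At (2, 3, -1): (63, 36, 30).

(63, 36, 30)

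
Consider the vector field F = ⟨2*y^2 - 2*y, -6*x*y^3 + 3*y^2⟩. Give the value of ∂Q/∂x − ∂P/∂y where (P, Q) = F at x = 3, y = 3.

∂F₂/∂x = -6*y^3
∂F₁/∂y = 4*y - 2
Scalar curl = -6*y^3 - 4*y + 2
At (3, 3): -172.

-172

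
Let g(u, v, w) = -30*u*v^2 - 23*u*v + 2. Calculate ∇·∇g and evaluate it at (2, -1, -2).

-120

∂²g/∂u² = 0
∂²g/∂v² = -60*u
∂²g/∂w² = 0
∇²g = -60*u
At (2, -1, -2): -120.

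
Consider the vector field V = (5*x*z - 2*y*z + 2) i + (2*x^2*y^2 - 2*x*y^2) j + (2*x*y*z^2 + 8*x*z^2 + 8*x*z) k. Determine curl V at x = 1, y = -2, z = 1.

(∇×V)₁ = ∂V₃/∂y − ∂V₂/∂z = 2*x*z^2
(∇×V)₂ = ∂V₁/∂z − ∂V₃/∂x = 5*x - 2*y*z^2 - 2*y - 8*z^2 - 8*z
(∇×V)₃ = ∂V₂/∂x − ∂V₁/∂y = 4*x*y^2 - 2*y^2 + 2*z
∇×V = (2*x*z^2, 5*x - 2*y*z^2 - 2*y - 8*z^2 - 8*z, 4*x*y^2 - 2*y^2 + 2*z)
At (1, -2, 1): (2, -3, 10).

(2, -3, 10)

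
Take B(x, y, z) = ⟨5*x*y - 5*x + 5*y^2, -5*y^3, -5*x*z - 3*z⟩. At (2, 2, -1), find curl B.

(∇×B)₁ = ∂B₃/∂y − ∂B₂/∂z = 0
(∇×B)₂ = ∂B₁/∂z − ∂B₃/∂x = 5*z
(∇×B)₃ = ∂B₂/∂x − ∂B₁/∂y = -5*x - 10*y
∇×B = (0, 5*z, -5*x - 10*y)
At (2, 2, -1): (0, -5, -30).

(0, -5, -30)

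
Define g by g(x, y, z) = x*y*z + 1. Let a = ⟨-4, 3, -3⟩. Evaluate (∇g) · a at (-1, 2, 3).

-27

∂g/∂x = y*z
∂g/∂y = x*z
∂g/∂z = x*y
∇g at (-1, 2, 3) = (6, -3, -2)
∇g · a = (6)(-4) + (-3)(3) + (-2)(-3) = -27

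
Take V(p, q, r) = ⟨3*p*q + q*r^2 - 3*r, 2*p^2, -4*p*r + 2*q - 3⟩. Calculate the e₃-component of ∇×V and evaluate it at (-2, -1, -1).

-3

(∇×V)_3 = ∂V₂/∂p − ∂V₁/∂q
= 4*p − (3*p + r^2)
= p - r^2
At (-2, -1, -1): -3.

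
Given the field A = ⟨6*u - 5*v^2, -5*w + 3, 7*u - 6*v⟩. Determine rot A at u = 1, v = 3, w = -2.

(-1, -7, 30)

(∇×A)₁ = ∂A₃/∂v − ∂A₂/∂w = -1
(∇×A)₂ = ∂A₁/∂w − ∂A₃/∂u = -7
(∇×A)₃ = ∂A₂/∂u − ∂A₁/∂v = 10*v
∇×A = (-1, -7, 10*v)
At (1, 3, -2): (-1, -7, 30).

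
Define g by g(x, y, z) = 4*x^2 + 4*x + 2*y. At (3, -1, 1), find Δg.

∂²g/∂x² = 8
∂²g/∂y² = 0
∂²g/∂z² = 0
∇²g = 8
At (3, -1, 1): 8.

8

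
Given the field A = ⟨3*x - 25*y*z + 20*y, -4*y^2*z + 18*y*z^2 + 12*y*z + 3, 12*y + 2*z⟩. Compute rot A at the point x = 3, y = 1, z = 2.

(∇×A)₁ = ∂A₃/∂y − ∂A₂/∂z = 4*y^2 - 36*y*z - 12*y + 12
(∇×A)₂ = ∂A₁/∂z − ∂A₃/∂x = -25*y
(∇×A)₃ = ∂A₂/∂x − ∂A₁/∂y = 25*z - 20
∇×A = (4*y^2 - 36*y*z - 12*y + 12, -25*y, 25*z - 20)
At (3, 1, 2): (-68, -25, 30).

(-68, -25, 30)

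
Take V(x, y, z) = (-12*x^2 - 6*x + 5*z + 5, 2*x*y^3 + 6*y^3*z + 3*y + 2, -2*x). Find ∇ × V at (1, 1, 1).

(∇×V)₁ = ∂V₃/∂y − ∂V₂/∂z = -6*y^3
(∇×V)₂ = ∂V₁/∂z − ∂V₃/∂x = 7
(∇×V)₃ = ∂V₂/∂x − ∂V₁/∂y = 2*y^3
∇×V = (-6*y^3, 7, 2*y^3)
At (1, 1, 1): (-6, 7, 2).

(-6, 7, 2)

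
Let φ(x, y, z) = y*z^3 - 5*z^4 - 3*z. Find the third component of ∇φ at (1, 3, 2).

(∇φ)_3 = ∂φ/∂z = 3*y*z^2 - 20*z^3 - 3
At (1, 3, 2): -127.

-127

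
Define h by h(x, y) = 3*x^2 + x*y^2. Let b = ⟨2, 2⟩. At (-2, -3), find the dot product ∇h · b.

18

∂h/∂x = 6*x + y^2
∂h/∂y = 2*x*y
∇h at (-2, -3) = (-3, 12)
∇h · b = (-3)(2) + (12)(2) = 18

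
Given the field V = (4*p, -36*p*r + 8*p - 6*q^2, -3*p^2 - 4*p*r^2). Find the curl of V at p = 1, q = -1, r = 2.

(36, 22, -64)

(∇×V)₁ = ∂V₃/∂q − ∂V₂/∂r = 36*p
(∇×V)₂ = ∂V₁/∂r − ∂V₃/∂p = 6*p + 4*r^2
(∇×V)₃ = ∂V₂/∂p − ∂V₁/∂q = -36*r + 8
∇×V = (36*p, 6*p + 4*r^2, -36*r + 8)
At (1, -1, 2): (36, 22, -64).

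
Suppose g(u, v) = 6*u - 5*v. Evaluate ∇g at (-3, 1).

∂g/∂u = 6
∂g/∂v = -5
∇g = (6, -5)
At (-3, 1): (6, -5).

(6, -5)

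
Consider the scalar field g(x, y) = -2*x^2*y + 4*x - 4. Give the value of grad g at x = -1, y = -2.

∂g/∂x = -4*x*y + 4
∂g/∂y = -2*x^2
∇g = (-4*x*y + 4, -2*x^2)
At (-1, -2): (-4, -2).

(-4, -2)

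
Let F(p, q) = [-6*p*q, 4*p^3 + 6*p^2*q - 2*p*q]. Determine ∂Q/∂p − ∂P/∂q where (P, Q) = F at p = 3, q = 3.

228

∂F₂/∂p = 12*p^2 + 12*p*q - 2*q
∂F₁/∂q = -6*p
Scalar curl = 12*p^2 + 12*p*q + 6*p - 2*q
At (3, 3): 228.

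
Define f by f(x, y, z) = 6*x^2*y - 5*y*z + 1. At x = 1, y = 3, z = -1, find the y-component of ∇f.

11

(∇f)_2 = ∂f/∂y = 6*x^2 - 5*z
At (1, 3, -1): 11.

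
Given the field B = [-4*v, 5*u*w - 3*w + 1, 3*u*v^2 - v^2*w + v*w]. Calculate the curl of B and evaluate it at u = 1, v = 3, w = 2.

(∇×B)₁ = ∂B₃/∂v − ∂B₂/∂w = 6*u*v - 5*u - 2*v*w + w + 3
(∇×B)₂ = ∂B₁/∂w − ∂B₃/∂u = -3*v^2
(∇×B)₃ = ∂B₂/∂u − ∂B₁/∂v = 5*w + 4
∇×B = (6*u*v - 5*u - 2*v*w + w + 3, -3*v^2, 5*w + 4)
At (1, 3, 2): (6, -27, 14).

(6, -27, 14)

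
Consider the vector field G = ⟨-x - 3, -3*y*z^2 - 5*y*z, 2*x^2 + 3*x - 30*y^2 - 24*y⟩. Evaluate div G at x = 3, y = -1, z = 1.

∂G₁/∂x = -1
∂G₂/∂y = -3*z^2 - 5*z
∂G₃/∂z = 0
∇·G = -3*z^2 - 5*z - 1
At (3, -1, 1): -9.

-9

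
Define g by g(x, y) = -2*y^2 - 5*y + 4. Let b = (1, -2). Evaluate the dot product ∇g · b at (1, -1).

∂g/∂x = 0
∂g/∂y = -4*y - 5
∇g at (1, -1) = (0, -1)
∇g · b = (0)(1) + (-1)(-2) = 2

2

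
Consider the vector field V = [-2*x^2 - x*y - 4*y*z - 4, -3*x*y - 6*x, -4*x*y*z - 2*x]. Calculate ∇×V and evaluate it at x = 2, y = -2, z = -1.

(8, 18, -2)

(∇×V)₁ = ∂V₃/∂y − ∂V₂/∂z = -4*x*z
(∇×V)₂ = ∂V₁/∂z − ∂V₃/∂x = 4*y*z - 4*y + 2
(∇×V)₃ = ∂V₂/∂x − ∂V₁/∂y = x - 3*y + 4*z - 6
∇×V = (-4*x*z, 4*y*z - 4*y + 2, x - 3*y + 4*z - 6)
At (2, -2, -1): (8, 18, -2).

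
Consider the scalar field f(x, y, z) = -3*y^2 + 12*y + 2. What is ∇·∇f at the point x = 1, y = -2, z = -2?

-6

∂²f/∂x² = 0
∂²f/∂y² = -6
∂²f/∂z² = 0
∇²f = -6
At (1, -2, -2): -6.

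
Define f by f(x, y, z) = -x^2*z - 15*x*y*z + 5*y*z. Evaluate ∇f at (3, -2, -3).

(-72, 120, 71)

∂f/∂x = -2*x*z - 15*y*z
∂f/∂y = -15*x*z + 5*z
∂f/∂z = -x^2 - 15*x*y + 5*y
∇f = (-2*x*z - 15*y*z, -15*x*z + 5*z, -x^2 - 15*x*y + 5*y)
At (3, -2, -3): (-72, 120, 71).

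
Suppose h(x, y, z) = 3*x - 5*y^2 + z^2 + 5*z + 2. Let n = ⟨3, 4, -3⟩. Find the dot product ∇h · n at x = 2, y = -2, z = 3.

∂h/∂x = 3
∂h/∂y = -10*y
∂h/∂z = 2*z + 5
∇h at (2, -2, 3) = (3, 20, 11)
∇h · n = (3)(3) + (20)(4) + (11)(-3) = 56

56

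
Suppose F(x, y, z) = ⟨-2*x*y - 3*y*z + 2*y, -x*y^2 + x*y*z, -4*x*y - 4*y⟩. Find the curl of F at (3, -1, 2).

(∇×F)₁ = ∂F₃/∂y − ∂F₂/∂z = -x*y - 4*x - 4
(∇×F)₂ = ∂F₁/∂z − ∂F₃/∂x = y
(∇×F)₃ = ∂F₂/∂x − ∂F₁/∂y = 2*x - y^2 + y*z + 3*z - 2
∇×F = (-x*y - 4*x - 4, y, 2*x - y^2 + y*z + 3*z - 2)
At (3, -1, 2): (-13, -1, 7).

(-13, -1, 7)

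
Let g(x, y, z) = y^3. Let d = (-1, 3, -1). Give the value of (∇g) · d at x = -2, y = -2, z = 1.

∂g/∂x = 0
∂g/∂y = 3*y^2
∂g/∂z = 0
∇g at (-2, -2, 1) = (0, 12, 0)
∇g · d = (0)(-1) + (12)(3) + (0)(-1) = 36

36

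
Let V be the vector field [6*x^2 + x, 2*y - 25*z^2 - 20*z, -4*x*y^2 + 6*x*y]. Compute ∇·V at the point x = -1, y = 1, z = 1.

-9

∂V₁/∂x = 12*x + 1
∂V₂/∂y = 2
∂V₃/∂z = 0
∇·V = 12*x + 3
At (-1, 1, 1): -9.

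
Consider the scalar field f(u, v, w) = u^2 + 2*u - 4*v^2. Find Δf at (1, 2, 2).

∂²f/∂u² = 2
∂²f/∂v² = -8
∂²f/∂w² = 0
∇²f = -6
At (1, 2, 2): -6.

-6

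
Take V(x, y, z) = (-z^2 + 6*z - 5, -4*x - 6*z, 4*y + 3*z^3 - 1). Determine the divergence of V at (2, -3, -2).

∂V₁/∂x = 0
∂V₂/∂y = 0
∂V₃/∂z = 9*z^2
∇·V = 9*z^2
At (2, -3, -2): 36.

36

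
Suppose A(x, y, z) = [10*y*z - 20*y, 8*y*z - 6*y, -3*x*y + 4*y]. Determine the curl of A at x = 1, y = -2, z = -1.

(17, -26, 30)

(∇×A)₁ = ∂A₃/∂y − ∂A₂/∂z = -3*x - 8*y + 4
(∇×A)₂ = ∂A₁/∂z − ∂A₃/∂x = 13*y
(∇×A)₃ = ∂A₂/∂x − ∂A₁/∂y = -10*z + 20
∇×A = (-3*x - 8*y + 4, 13*y, -10*z + 20)
At (1, -2, -1): (17, -26, 30).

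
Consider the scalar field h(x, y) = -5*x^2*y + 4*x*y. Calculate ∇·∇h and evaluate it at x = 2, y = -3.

30

∂²h/∂x² = -10*y
∂²h/∂y² = 0
∇²h = -10*y
At (2, -3): 30.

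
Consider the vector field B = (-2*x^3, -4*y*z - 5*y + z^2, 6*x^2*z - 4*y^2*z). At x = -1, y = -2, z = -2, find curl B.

(-36, -24, 0)

(∇×B)₁ = ∂B₃/∂y − ∂B₂/∂z = -8*y*z + 4*y - 2*z
(∇×B)₂ = ∂B₁/∂z − ∂B₃/∂x = -12*x*z
(∇×B)₃ = ∂B₂/∂x − ∂B₁/∂y = 0
∇×B = (-8*y*z + 4*y - 2*z, -12*x*z, 0)
At (-1, -2, -2): (-36, -24, 0).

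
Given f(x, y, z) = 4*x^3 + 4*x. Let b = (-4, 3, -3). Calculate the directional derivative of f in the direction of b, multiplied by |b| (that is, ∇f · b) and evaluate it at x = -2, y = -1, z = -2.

∂f/∂x = 12*x^2 + 4
∂f/∂y = 0
∂f/∂z = 0
∇f at (-2, -1, -2) = (52, 0, 0)
∇f · b = (52)(-4) + (0)(3) + (0)(-3) = -208

-208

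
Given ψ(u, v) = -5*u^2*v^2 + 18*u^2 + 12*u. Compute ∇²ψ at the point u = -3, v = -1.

-64

∂²ψ/∂u² = 2*(-5*v^2 + 18)
∂²ψ/∂v² = -10*u^2
∇²ψ = -10*u^2 - 10*v^2 + 36
At (-3, -1): -64.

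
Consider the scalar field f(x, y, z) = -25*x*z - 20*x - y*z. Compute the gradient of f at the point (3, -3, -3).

∂f/∂x = -25*z - 20
∂f/∂y = -z
∂f/∂z = -25*x - y
∇f = (-25*z - 20, -z, -25*x - y)
At (3, -3, -3): (55, 3, -72).

(55, 3, -72)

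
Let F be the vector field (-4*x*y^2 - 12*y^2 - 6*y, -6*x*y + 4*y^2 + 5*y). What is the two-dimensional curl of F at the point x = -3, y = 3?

∂F₂/∂x = -6*y
∂F₁/∂y = -8*x*y - 24*y - 6
Scalar curl = 8*x*y + 18*y + 6
At (-3, 3): -12.

-12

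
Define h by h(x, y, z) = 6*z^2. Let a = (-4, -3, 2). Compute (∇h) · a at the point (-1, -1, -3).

-72

∂h/∂x = 0
∂h/∂y = 0
∂h/∂z = 12*z
∇h at (-1, -1, -3) = (0, 0, -36)
∇h · a = (0)(-4) + (0)(-3) + (-36)(2) = -72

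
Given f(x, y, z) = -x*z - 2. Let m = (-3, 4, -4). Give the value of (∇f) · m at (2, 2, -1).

∂f/∂x = -z
∂f/∂y = 0
∂f/∂z = -x
∇f at (2, 2, -1) = (1, 0, -2)
∇f · m = (1)(-3) + (0)(4) + (-2)(-4) = 5

5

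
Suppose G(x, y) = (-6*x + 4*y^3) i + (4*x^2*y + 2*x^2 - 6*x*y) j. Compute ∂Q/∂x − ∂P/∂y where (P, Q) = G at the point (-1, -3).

∂G₂/∂x = 8*x*y + 4*x - 6*y
∂G₁/∂y = 12*y^2
Scalar curl = 8*x*y + 4*x - 12*y^2 - 6*y
At (-1, -3): -70.

-70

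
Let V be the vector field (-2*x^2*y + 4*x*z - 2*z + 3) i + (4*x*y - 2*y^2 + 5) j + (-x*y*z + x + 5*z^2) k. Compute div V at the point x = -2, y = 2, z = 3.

∂V₁/∂x = -4*x*y + 4*z
∂V₂/∂y = 4*x - 4*y
∂V₃/∂z = -x*y + 10*z
∇·V = -5*x*y + 4*x - 4*y + 14*z
At (-2, 2, 3): 46.

46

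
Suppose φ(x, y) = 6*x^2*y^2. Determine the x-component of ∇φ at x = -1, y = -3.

(∇φ)_1 = ∂φ/∂x = 12*x*y^2
At (-1, -3): -108.

-108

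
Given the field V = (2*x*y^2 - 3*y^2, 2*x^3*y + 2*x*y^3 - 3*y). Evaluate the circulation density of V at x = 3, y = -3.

-198

∂V₂/∂x = 6*x^2*y + 2*y^3
∂V₁/∂y = 4*x*y - 6*y
Scalar curl = 6*x^2*y - 4*x*y + 2*y^3 + 6*y
At (3, -3): -198.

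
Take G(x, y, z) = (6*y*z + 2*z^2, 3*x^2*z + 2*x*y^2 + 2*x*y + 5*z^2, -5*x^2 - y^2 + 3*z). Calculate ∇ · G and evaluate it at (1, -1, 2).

1

∂G₁/∂x = 0
∂G₂/∂y = 4*x*y + 2*x
∂G₃/∂z = 3
∇·G = 4*x*y + 2*x + 3
At (1, -1, 2): 1.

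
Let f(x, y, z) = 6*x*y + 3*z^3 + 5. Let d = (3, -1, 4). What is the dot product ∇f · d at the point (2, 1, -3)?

∂f/∂x = 6*y
∂f/∂y = 6*x
∂f/∂z = 9*z^2
∇f at (2, 1, -3) = (6, 12, 81)
∇f · d = (6)(3) + (12)(-1) + (81)(4) = 330

330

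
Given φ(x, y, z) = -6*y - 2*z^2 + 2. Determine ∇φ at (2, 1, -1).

∂φ/∂x = 0
∂φ/∂y = -6
∂φ/∂z = -4*z
∇φ = (0, -6, -4*z)
At (2, 1, -1): (0, -6, 4).

(0, -6, 4)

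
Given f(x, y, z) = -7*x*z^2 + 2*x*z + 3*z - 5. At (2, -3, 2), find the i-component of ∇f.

(∇f)_1 = ∂f/∂x = -7*z^2 + 2*z
At (2, -3, 2): -24.

-24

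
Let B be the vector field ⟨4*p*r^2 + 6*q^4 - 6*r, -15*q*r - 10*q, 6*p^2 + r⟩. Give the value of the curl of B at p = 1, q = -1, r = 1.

(-15, -10, 24)

(∇×B)₁ = ∂B₃/∂q − ∂B₂/∂r = 15*q
(∇×B)₂ = ∂B₁/∂r − ∂B₃/∂p = 8*p*r - 12*p - 6
(∇×B)₃ = ∂B₂/∂p − ∂B₁/∂q = -24*q^3
∇×B = (15*q, 8*p*r - 12*p - 6, -24*q^3)
At (1, -1, 1): (-15, -10, 24).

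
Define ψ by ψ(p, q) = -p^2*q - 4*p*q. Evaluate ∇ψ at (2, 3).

∂ψ/∂p = -2*p*q - 4*q
∂ψ/∂q = -p^2 - 4*p
∇ψ = (-2*p*q - 4*q, -p^2 - 4*p)
At (2, 3): (-24, -12).

(-24, -12)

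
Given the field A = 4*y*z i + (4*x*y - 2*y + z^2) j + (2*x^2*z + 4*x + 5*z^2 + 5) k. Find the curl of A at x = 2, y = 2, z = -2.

(∇×A)₁ = ∂A₃/∂y − ∂A₂/∂z = -2*z
(∇×A)₂ = ∂A₁/∂z − ∂A₃/∂x = -4*x*z + 4*y - 4
(∇×A)₃ = ∂A₂/∂x − ∂A₁/∂y = 4*y - 4*z
∇×A = (-2*z, -4*x*z + 4*y - 4, 4*y - 4*z)
At (2, 2, -2): (4, 20, 16).

(4, 20, 16)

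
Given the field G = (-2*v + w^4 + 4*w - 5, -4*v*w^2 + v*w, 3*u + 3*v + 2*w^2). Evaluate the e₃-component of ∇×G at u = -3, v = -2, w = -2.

(∇×G)_3 = ∂G₂/∂u − ∂G₁/∂v
= 0 − (-2)
= 2
At (-3, -2, -2): 2.

2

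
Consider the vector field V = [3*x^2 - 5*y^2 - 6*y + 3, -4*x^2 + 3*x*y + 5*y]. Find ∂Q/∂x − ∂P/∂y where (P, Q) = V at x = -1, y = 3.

∂V₂/∂x = -8*x + 3*y
∂V₁/∂y = -10*y - 6
Scalar curl = -8*x + 13*y + 6
At (-1, 3): 53.

53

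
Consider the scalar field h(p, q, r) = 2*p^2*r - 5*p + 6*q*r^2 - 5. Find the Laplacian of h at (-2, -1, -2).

-20

∂²h/∂p² = 4*r
∂²h/∂q² = 0
∂²h/∂r² = 12*q
∇²h = 12*q + 4*r
At (-2, -1, -2): -20.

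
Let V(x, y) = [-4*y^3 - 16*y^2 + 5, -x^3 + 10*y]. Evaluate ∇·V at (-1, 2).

10

∂V₁/∂x = 0
∂V₂/∂y = 10
∇·V = 10
At (-1, 2): 10.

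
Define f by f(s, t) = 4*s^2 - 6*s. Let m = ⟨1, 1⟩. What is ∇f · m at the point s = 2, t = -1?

10

∂f/∂s = 8*s - 6
∂f/∂t = 0
∇f at (2, -1) = (10, 0)
∇f · m = (10)(1) + (0)(1) = 10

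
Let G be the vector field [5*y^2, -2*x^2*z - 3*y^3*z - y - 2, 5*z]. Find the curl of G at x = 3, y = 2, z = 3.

(∇×G)₁ = ∂G₃/∂y − ∂G₂/∂z = 2*x^2 + 3*y^3
(∇×G)₂ = ∂G₁/∂z − ∂G₃/∂x = 0
(∇×G)₃ = ∂G₂/∂x − ∂G₁/∂y = -4*x*z - 10*y
∇×G = (2*x^2 + 3*y^3, 0, -4*x*z - 10*y)
At (3, 2, 3): (42, 0, -56).

(42, 0, -56)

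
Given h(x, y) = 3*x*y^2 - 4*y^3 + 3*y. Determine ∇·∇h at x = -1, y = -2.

∂²h/∂x² = 0
∂²h/∂y² = 6*(x - 4*y)
∇²h = 6*x - 24*y
At (-1, -2): 42.

42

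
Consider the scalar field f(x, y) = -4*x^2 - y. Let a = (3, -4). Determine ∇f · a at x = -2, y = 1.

52

∂f/∂x = -8*x
∂f/∂y = -1
∇f at (-2, 1) = (16, -1)
∇f · a = (16)(3) + (-1)(-4) = 52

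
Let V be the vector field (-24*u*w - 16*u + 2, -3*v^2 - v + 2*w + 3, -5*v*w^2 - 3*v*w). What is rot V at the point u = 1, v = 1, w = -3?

(-38, -24, 0)

(∇×V)₁ = ∂V₃/∂v − ∂V₂/∂w = -5*w^2 - 3*w - 2
(∇×V)₂ = ∂V₁/∂w − ∂V₃/∂u = -24*u
(∇×V)₃ = ∂V₂/∂u − ∂V₁/∂v = 0
∇×V = (-5*w^2 - 3*w - 2, -24*u, 0)
At (1, 1, -3): (-38, -24, 0).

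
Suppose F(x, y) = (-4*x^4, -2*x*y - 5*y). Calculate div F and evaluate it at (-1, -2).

∂F₁/∂x = -16*x^3
∂F₂/∂y = -2*x - 5
∇·F = -16*x^3 - 2*x - 5
At (-1, -2): 13.

13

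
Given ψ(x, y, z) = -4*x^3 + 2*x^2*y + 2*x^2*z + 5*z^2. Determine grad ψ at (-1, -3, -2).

(8, 2, -18)

∂ψ/∂x = -12*x^2 + 4*x*y + 4*x*z
∂ψ/∂y = 2*x^2
∂ψ/∂z = 2*x^2 + 10*z
∇ψ = (-12*x^2 + 4*x*y + 4*x*z, 2*x^2, 2*x^2 + 10*z)
At (-1, -3, -2): (8, 2, -18).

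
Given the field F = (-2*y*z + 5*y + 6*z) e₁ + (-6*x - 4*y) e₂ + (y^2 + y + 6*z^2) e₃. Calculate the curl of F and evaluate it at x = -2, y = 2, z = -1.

(5, 2, -13)

(∇×F)₁ = ∂F₃/∂y − ∂F₂/∂z = 2*y + 1
(∇×F)₂ = ∂F₁/∂z − ∂F₃/∂x = -2*y + 6
(∇×F)₃ = ∂F₂/∂x − ∂F₁/∂y = 2*z - 11
∇×F = (2*y + 1, -2*y + 6, 2*z - 11)
At (-2, 2, -1): (5, 2, -13).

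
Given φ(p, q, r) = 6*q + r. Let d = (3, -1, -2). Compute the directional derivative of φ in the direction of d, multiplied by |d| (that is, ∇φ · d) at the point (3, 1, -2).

∂φ/∂p = 0
∂φ/∂q = 6
∂φ/∂r = 1
∇φ at (3, 1, -2) = (0, 6, 1)
∇φ · d = (0)(3) + (6)(-1) + (1)(-2) = -8

-8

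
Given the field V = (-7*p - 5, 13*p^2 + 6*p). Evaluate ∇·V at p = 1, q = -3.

∂V₁/∂p = -7
∂V₂/∂q = 0
∇·V = -7
At (1, -3): -7.

-7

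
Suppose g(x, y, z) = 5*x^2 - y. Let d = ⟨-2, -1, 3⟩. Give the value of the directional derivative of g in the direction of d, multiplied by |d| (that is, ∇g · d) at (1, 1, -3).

∂g/∂x = 10*x
∂g/∂y = -1
∂g/∂z = 0
∇g at (1, 1, -3) = (10, -1, 0)
∇g · d = (10)(-2) + (-1)(-1) + (0)(3) = -19

-19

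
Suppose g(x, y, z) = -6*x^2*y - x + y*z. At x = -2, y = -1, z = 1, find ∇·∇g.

∂²g/∂x² = -12*y
∂²g/∂y² = 0
∂²g/∂z² = 0
∇²g = -12*y
At (-2, -1, 1): 12.

12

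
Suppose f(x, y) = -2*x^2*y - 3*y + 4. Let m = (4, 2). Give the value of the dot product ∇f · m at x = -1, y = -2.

-42

∂f/∂x = -4*x*y
∂f/∂y = -2*x^2 - 3
∇f at (-1, -2) = (-8, -5)
∇f · m = (-8)(4) + (-5)(2) = -42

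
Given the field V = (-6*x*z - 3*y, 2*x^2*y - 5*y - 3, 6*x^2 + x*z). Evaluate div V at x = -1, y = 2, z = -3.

14

∂V₁/∂x = -6*z
∂V₂/∂y = 2*x^2 - 5
∂V₃/∂z = x
∇·V = 2*x^2 + x - 6*z - 5
At (-1, 2, -3): 14.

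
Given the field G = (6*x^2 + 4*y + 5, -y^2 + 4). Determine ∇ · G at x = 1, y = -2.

16

∂G₁/∂x = 12*x
∂G₂/∂y = -2*y
∇·G = 12*x - 2*y
At (1, -2): 16.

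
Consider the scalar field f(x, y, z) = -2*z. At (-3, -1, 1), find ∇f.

∂f/∂x = 0
∂f/∂y = 0
∂f/∂z = -2
∇f = (0, 0, -2)
At (-3, -1, 1): (0, 0, -2).

(0, 0, -2)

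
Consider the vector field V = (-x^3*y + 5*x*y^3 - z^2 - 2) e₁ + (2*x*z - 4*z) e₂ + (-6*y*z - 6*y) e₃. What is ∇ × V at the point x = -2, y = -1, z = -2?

(∇×V)₁ = ∂V₃/∂y − ∂V₂/∂z = -2*x - 6*z - 2
(∇×V)₂ = ∂V₁/∂z − ∂V₃/∂x = -2*z
(∇×V)₃ = ∂V₂/∂x − ∂V₁/∂y = x^3 - 15*x*y^2 + 2*z
∇×V = (-2*x - 6*z - 2, -2*z, x^3 - 15*x*y^2 + 2*z)
At (-2, -1, -2): (14, 4, 18).

(14, 4, 18)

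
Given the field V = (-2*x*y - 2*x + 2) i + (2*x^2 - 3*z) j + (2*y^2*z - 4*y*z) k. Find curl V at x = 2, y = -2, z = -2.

(∇×V)₁ = ∂V₃/∂y − ∂V₂/∂z = 4*y*z - 4*z + 3
(∇×V)₂ = ∂V₁/∂z − ∂V₃/∂x = 0
(∇×V)₃ = ∂V₂/∂x − ∂V₁/∂y = 6*x
∇×V = (4*y*z - 4*z + 3, 0, 6*x)
At (2, -2, -2): (27, 0, 12).

(27, 0, 12)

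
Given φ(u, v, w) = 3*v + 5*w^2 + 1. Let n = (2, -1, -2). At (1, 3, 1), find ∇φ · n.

∂φ/∂u = 0
∂φ/∂v = 3
∂φ/∂w = 10*w
∇φ at (1, 3, 1) = (0, 3, 10)
∇φ · n = (0)(2) + (3)(-1) + (10)(-2) = -23

-23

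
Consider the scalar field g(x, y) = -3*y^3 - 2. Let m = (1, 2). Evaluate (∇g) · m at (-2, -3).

-162

∂g/∂x = 0
∂g/∂y = -9*y^2
∇g at (-2, -3) = (0, -81)
∇g · m = (0)(1) + (-81)(2) = -162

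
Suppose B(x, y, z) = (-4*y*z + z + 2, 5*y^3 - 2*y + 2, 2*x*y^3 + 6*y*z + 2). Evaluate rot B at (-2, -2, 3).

(-30, 25, 12)

(∇×B)₁ = ∂B₃/∂y − ∂B₂/∂z = 6*x*y^2 + 6*z
(∇×B)₂ = ∂B₁/∂z − ∂B₃/∂x = -2*y^3 - 4*y + 1
(∇×B)₃ = ∂B₂/∂x − ∂B₁/∂y = 4*z
∇×B = (6*x*y^2 + 6*z, -2*y^3 - 4*y + 1, 4*z)
At (-2, -2, 3): (-30, 25, 12).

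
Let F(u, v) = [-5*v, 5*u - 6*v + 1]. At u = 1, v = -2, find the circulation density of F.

∂F₂/∂u = 5
∂F₁/∂v = -5
Scalar curl = 10
At (1, -2): 10.

10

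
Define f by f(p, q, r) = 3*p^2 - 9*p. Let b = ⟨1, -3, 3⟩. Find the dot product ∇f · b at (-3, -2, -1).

-27

∂f/∂p = 6*p - 9
∂f/∂q = 0
∂f/∂r = 0
∇f at (-3, -2, -1) = (-27, 0, 0)
∇f · b = (-27)(1) + (0)(-3) + (0)(3) = -27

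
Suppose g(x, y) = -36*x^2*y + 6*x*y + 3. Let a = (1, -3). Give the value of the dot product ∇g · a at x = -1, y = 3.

∂g/∂x = -72*x*y + 6*y
∂g/∂y = -36*x^2 + 6*x
∇g at (-1, 3) = (234, -42)
∇g · a = (234)(1) + (-42)(-3) = 360

360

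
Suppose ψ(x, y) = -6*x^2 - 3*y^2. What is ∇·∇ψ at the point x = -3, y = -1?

-18

∂²ψ/∂x² = -12
∂²ψ/∂y² = -6
∇²ψ = -18
At (-3, -1): -18.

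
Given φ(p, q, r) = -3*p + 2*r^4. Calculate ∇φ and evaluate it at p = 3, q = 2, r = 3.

∂φ/∂p = -3
∂φ/∂q = 0
∂φ/∂r = 8*r^3
∇φ = (-3, 0, 8*r^3)
At (3, 2, 3): (-3, 0, 216).

(-3, 0, 216)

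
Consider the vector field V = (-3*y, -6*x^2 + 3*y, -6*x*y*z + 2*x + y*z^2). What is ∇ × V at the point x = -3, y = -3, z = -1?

(-17, 16, 39)

(∇×V)₁ = ∂V₃/∂y − ∂V₂/∂z = -6*x*z + z^2
(∇×V)₂ = ∂V₁/∂z − ∂V₃/∂x = 6*y*z - 2
(∇×V)₃ = ∂V₂/∂x − ∂V₁/∂y = -12*x + 3
∇×V = (-6*x*z + z^2, 6*y*z - 2, -12*x + 3)
At (-3, -3, -1): (-17, 16, 39).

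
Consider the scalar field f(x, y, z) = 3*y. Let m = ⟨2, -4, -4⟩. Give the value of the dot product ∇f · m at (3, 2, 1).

-12

∂f/∂x = 0
∂f/∂y = 3
∂f/∂z = 0
∇f at (3, 2, 1) = (0, 3, 0)
∇f · m = (0)(2) + (3)(-4) + (0)(-4) = -12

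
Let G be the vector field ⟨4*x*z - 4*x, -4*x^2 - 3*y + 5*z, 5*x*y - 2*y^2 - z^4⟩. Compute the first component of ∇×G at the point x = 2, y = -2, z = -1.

(∇×G)_1 = ∂G₃/∂y − ∂G₂/∂z
= 5*x - 4*y − (5)
= 5*x - 4*y - 5
At (2, -2, -1): 13.

13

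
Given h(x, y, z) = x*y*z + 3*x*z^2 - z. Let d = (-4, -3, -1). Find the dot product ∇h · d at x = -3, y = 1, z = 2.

∂h/∂x = y*z + 3*z^2
∂h/∂y = x*z
∂h/∂z = x*y + 6*x*z - 1
∇h at (-3, 1, 2) = (14, -6, -40)
∇h · d = (14)(-4) + (-6)(-3) + (-40)(-1) = 2

2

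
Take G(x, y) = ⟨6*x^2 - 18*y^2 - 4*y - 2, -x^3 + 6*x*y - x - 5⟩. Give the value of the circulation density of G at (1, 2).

84

∂G₂/∂x = -3*x^2 + 6*y - 1
∂G₁/∂y = -36*y - 4
Scalar curl = -3*x^2 + 42*y + 3
At (1, 2): 84.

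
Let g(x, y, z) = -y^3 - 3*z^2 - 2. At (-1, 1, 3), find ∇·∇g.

∂²g/∂x² = 0
∂²g/∂y² = -6*y
∂²g/∂z² = -6
∇²g = -6*y - 6
At (-1, 1, 3): -12.

-12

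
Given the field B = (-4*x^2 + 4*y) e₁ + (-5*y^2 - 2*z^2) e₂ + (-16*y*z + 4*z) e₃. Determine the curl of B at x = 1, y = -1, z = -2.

(24, 0, -4)

(∇×B)₁ = ∂B₃/∂y − ∂B₂/∂z = -12*z
(∇×B)₂ = ∂B₁/∂z − ∂B₃/∂x = 0
(∇×B)₃ = ∂B₂/∂x − ∂B₁/∂y = -4
∇×B = (-12*z, 0, -4)
At (1, -1, -2): (24, 0, -4).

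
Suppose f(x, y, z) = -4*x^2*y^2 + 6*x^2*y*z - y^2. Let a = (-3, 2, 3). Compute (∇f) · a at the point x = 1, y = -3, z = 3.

582

∂f/∂x = -8*x*y^2 + 12*x*y*z
∂f/∂y = -8*x^2*y + 6*x^2*z - 2*y
∂f/∂z = 6*x^2*y
∇f at (1, -3, 3) = (-180, 48, -18)
∇f · a = (-180)(-3) + (48)(2) + (-18)(3) = 582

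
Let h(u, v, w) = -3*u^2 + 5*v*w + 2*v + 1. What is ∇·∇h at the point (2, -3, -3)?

∂²h/∂u² = -6
∂²h/∂v² = 0
∂²h/∂w² = 0
∇²h = -6
At (2, -3, -3): -6.

-6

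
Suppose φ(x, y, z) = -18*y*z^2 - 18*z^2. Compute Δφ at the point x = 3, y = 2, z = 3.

-108

∂²φ/∂x² = 0
∂²φ/∂y² = 0
∂²φ/∂z² = -36*(y + 1)
∇²φ = -36*y - 36
At (3, 2, 3): -108.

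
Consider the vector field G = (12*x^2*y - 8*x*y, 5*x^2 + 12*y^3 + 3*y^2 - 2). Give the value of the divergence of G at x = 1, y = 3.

390

∂G₁/∂x = 24*x*y - 8*y
∂G₂/∂y = 36*y^2 + 6*y
∇·G = 24*x*y + 36*y^2 - 2*y
At (1, 3): 390.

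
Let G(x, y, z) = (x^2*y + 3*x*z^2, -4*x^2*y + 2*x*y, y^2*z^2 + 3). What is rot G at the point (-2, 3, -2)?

(∇×G)₁ = ∂G₃/∂y − ∂G₂/∂z = 2*y*z^2
(∇×G)₂ = ∂G₁/∂z − ∂G₃/∂x = 6*x*z
(∇×G)₃ = ∂G₂/∂x − ∂G₁/∂y = -x^2 - 8*x*y + 2*y
∇×G = (2*y*z^2, 6*x*z, -x^2 - 8*x*y + 2*y)
At (-2, 3, -2): (24, 24, 50).

(24, 24, 50)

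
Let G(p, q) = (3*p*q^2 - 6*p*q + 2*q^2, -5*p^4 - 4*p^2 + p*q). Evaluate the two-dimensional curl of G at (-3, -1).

∂G₂/∂p = -20*p^3 - 8*p + q
∂G₁/∂q = 6*p*q - 6*p + 4*q
Scalar curl = -20*p^3 - 6*p*q - 2*p - 3*q
At (-3, -1): 531.

531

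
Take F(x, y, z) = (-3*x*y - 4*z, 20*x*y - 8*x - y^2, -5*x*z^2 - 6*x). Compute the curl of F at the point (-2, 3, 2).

(0, 22, 46)

(∇×F)₁ = ∂F₃/∂y − ∂F₂/∂z = 0
(∇×F)₂ = ∂F₁/∂z − ∂F₃/∂x = 5*z^2 + 2
(∇×F)₃ = ∂F₂/∂x − ∂F₁/∂y = 3*x + 20*y - 8
∇×F = (0, 5*z^2 + 2, 3*x + 20*y - 8)
At (-2, 3, 2): (0, 22, 46).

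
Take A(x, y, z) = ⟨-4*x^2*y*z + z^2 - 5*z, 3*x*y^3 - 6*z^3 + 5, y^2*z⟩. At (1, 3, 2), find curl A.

(84, -13, 89)

(∇×A)₁ = ∂A₃/∂y − ∂A₂/∂z = 2*y*z + 18*z^2
(∇×A)₂ = ∂A₁/∂z − ∂A₃/∂x = -4*x^2*y + 2*z - 5
(∇×A)₃ = ∂A₂/∂x − ∂A₁/∂y = 4*x^2*z + 3*y^3
∇×A = (2*y*z + 18*z^2, -4*x^2*y + 2*z - 5, 4*x^2*z + 3*y^3)
At (1, 3, 2): (84, -13, 89).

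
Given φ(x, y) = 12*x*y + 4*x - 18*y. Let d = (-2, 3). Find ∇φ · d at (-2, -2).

∂φ/∂x = 12*y + 4
∂φ/∂y = 12*x - 18
∇φ at (-2, -2) = (-20, -42)
∇φ · d = (-20)(-2) + (-42)(3) = -86

-86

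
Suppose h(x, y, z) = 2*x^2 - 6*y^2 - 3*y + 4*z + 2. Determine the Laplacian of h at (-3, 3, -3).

-8

∂²h/∂x² = 4
∂²h/∂y² = -12
∂²h/∂z² = 0
∇²h = -8
At (-3, 3, -3): -8.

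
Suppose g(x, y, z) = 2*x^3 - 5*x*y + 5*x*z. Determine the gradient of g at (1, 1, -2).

∂g/∂x = 6*x^2 - 5*y + 5*z
∂g/∂y = -5*x
∂g/∂z = 5*x
∇g = (6*x^2 - 5*y + 5*z, -5*x, 5*x)
At (1, 1, -2): (-9, -5, 5).

(-9, -5, 5)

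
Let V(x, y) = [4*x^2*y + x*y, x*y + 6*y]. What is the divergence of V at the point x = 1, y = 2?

25

∂V₁/∂x = 8*x*y + y
∂V₂/∂y = x + 6
∇·V = 8*x*y + x + y + 6
At (1, 2): 25.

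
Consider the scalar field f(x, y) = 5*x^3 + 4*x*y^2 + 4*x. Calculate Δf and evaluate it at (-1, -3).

∂²f/∂x² = 30*x
∂²f/∂y² = 8*x
∇²f = 38*x
At (-1, -3): -38.

-38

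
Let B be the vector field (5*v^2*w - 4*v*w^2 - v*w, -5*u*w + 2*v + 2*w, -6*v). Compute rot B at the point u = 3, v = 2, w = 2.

(7, -14, -32)

(∇×B)₁ = ∂B₃/∂v − ∂B₂/∂w = 5*u - 8
(∇×B)₂ = ∂B₁/∂w − ∂B₃/∂u = 5*v^2 - 8*v*w - v
(∇×B)₃ = ∂B₂/∂u − ∂B₁/∂v = -10*v*w + 4*w^2 - 4*w
∇×B = (5*u - 8, 5*v^2 - 8*v*w - v, -10*v*w + 4*w^2 - 4*w)
At (3, 2, 2): (7, -14, -32).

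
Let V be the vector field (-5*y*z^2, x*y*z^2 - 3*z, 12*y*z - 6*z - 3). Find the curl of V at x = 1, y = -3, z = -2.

(-33, -60, 8)

(∇×V)₁ = ∂V₃/∂y − ∂V₂/∂z = -2*x*y*z + 12*z + 3
(∇×V)₂ = ∂V₁/∂z − ∂V₃/∂x = -10*y*z
(∇×V)₃ = ∂V₂/∂x − ∂V₁/∂y = y*z^2 + 5*z^2
∇×V = (-2*x*y*z + 12*z + 3, -10*y*z, y*z^2 + 5*z^2)
At (1, -3, -2): (-33, -60, 8).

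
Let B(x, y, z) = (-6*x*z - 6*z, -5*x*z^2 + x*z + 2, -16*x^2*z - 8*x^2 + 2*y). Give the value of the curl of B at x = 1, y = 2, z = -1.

(-9, -28, -6)

(∇×B)₁ = ∂B₃/∂y − ∂B₂/∂z = 10*x*z - x + 2
(∇×B)₂ = ∂B₁/∂z − ∂B₃/∂x = 32*x*z + 10*x - 6
(∇×B)₃ = ∂B₂/∂x − ∂B₁/∂y = -5*z^2 + z
∇×B = (10*x*z - x + 2, 32*x*z + 10*x - 6, -5*z^2 + z)
At (1, 2, -1): (-9, -28, -6).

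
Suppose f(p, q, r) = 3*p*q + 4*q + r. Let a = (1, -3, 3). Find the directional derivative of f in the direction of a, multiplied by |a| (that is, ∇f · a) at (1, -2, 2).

∂f/∂p = 3*q
∂f/∂q = 3*p + 4
∂f/∂r = 1
∇f at (1, -2, 2) = (-6, 7, 1)
∇f · a = (-6)(1) + (7)(-3) + (1)(3) = -24

-24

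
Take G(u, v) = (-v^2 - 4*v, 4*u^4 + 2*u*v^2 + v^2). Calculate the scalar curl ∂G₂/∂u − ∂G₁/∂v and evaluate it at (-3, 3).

-404

∂G₂/∂u = 16*u^3 + 2*v^2
∂G₁/∂v = -2*v - 4
Scalar curl = 16*u^3 + 2*v^2 + 2*v + 4
At (-3, 3): -404.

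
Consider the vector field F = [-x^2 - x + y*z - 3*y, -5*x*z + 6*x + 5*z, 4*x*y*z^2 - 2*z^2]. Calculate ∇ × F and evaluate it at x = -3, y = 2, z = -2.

(-68, -30, 21)

(∇×F)₁ = ∂F₃/∂y − ∂F₂/∂z = 4*x*z^2 + 5*x - 5
(∇×F)₂ = ∂F₁/∂z − ∂F₃/∂x = -4*y*z^2 + y
(∇×F)₃ = ∂F₂/∂x − ∂F₁/∂y = -6*z + 9
∇×F = (4*x*z^2 + 5*x - 5, -4*y*z^2 + y, -6*z + 9)
At (-3, 2, -2): (-68, -30, 21).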